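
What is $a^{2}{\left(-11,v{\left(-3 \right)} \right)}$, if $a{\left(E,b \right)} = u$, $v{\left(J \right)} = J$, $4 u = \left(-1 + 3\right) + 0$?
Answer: $\frac{1}{4} \approx 0.25$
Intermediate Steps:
$u = \frac{1}{2}$ ($u = \frac{\left(-1 + 3\right) + 0}{4} = \frac{2 + 0}{4} = \frac{1}{4} \cdot 2 = \frac{1}{2} \approx 0.5$)
$a{\left(E,b \right)} = \frac{1}{2}$
$a^{2}{\left(-11,v{\left(-3 \right)} \right)} = \left(\frac{1}{2}\right)^{2} = \frac{1}{4}$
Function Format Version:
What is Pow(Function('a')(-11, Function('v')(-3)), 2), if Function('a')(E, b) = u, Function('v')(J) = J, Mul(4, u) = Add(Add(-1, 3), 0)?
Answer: Rational(1, 4) ≈ 0.25000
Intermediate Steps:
u = Rational(1, 2) (u = Mul(Rational(1, 4), Add(Add(-1, 3), 0)) = Mul(Rational(1, 4), Add(2, 0)) = Mul(Rational(1, 4), 2) = Rational(1, 2) ≈ 0.50000)
Function('a')(E, b) = Rational(1, 2)
Pow(Function('a')(-11, Function('v')(-3)), 2) = Pow(Rational(1, 2), 2) = Rational(1, 4)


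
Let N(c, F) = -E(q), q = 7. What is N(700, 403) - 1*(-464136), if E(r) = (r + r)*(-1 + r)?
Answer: 464052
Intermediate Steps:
E(r) = 2*r*(-1 + r) (E(r) = (2*r)*(-1 + r) = 2*r*(-1 + r))
N(c, F) = -84 (N(c, F) = -2*7*(-1 + 7) = -2*7*6 = -1*84 = -84)
N(700, 403) - 1*(-464136) = -84 - 1*(-464136) = -84 + 464136 = 464052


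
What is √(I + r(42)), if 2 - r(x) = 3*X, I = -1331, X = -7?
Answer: 2*I*√327 ≈ 36.166*I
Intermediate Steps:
r(x) = 23 (r(x) = 2 - 3*(-7) = 2 - 1*(-21) = 2 + 21 = 23)
√(I + r(42)) = √(-1331 + 23) = √(-1308) = 2*I*√327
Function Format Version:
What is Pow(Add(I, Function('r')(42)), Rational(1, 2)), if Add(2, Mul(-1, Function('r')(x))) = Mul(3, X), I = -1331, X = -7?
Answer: Mul(2, I, Pow(327, Rational(1, 2))) ≈ Mul(36.166, I)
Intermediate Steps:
Function('r')(x) = 23 (Function('r')(x) = Add(2, Mul(-1, Mul(3, -7))) = Add(2, Mul(-1, -21)) = Add(2, 21) = 23)
Pow(Add(I, Function('r')(42)), Rational(1, 2)) = Pow(Add(-1331, 23), Rational(1, 2)) = Pow(-1308, Rational(1, 2)) = Mul(2, I, Pow(327, Rational(1, 2)))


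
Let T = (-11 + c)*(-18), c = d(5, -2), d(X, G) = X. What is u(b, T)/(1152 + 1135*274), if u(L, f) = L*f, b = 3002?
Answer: 162108/156071 ≈ 1.0387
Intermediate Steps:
c = 5
T = 108 (T = (-11 + 5)*(-18) = -6*(-18) = 108)
u(b, T)/(1152 + 1135*274) = (3002*108)/(1152 + 1135*274) = 324216/(1152 + 310990) = 324216/312142 = 324216*(1/312142) = 162108/156071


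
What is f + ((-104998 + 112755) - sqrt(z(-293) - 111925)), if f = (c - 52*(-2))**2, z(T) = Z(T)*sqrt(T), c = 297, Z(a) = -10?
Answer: 168558 - sqrt(-111925 - 10*I*sqrt(293)) ≈ 1.6856e+5 + 334.55*I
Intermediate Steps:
z(T) = -10*sqrt(T)
f = 160801 (f = (297 - 52*(-2))**2 = (297 + 104)**2 = 401**2 = 160801)
f + ((-104998 + 112755) - sqrt(z(-293) - 111925)) = 160801 + ((-104998 + 112755) - sqrt(-10*I*sqrt(293) - 111925)) = 160801 + (7757 - sqrt(-10*I*sqrt(293) - 111925)) = 160801 + (7757 - sqrt(-111925 - 10*I*sqrt(293))) = 168558 - sqrt(-111925 - 10*I*sqrt(293))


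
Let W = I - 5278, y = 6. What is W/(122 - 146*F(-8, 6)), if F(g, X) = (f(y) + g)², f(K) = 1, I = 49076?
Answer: -21899/3516 ≈ -6.2284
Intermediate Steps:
F(g, X) = (1 + g)²
W = 43798 (W = 49076 - 5278 = 43798)
W/(122 - 146*F(-8, 6)) = 43798/(122 - 146*(1 - 8)²) = 43798/(122 - 146*(-7)²) = 43798/(122 - 146*49) = 43798/(122 - 7154) = 43798/(-7032) = 43798*(-1/7032) = -21899/3516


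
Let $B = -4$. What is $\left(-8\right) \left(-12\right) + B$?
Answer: $92$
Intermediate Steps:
$\left(-8\right) \left(-12\right) + B = \left(-8\right) \left(-12\right) - 4 = 96 - 4 = 92$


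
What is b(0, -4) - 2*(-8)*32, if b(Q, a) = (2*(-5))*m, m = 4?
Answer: 472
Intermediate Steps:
b(Q, a) = -40 (b(Q, a) = (2*(-5))*4 = -10*4 = -40)
b(0, -4) - 2*(-8)*32 = -40 - 2*(-8)*32 = -40 + 16*32 = -40 + 512 = 472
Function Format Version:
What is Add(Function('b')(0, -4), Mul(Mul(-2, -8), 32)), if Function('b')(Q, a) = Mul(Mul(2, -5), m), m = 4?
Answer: 472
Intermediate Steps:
Function('b')(Q, a) = -40 (Function('b')(Q, a) = Mul(Mul(2, -5), 4) = Mul(-10, 4) = -40)
Add(Function('b')(0, -4), Mul(Mul(-2, -8), 32)) = Add(-40, Mul(Mul(-2, -8), 32)) = Add(-40, Mul(16, 32)) = Add(-40, 512) = 472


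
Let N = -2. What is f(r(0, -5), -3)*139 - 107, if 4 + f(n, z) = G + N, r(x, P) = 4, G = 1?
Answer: -802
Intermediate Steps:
f(n, z) = -5 (f(n, z) = -4 + (1 - 2) = -4 - 1 = -5)
f(r(0, -5), -3)*139 - 107 = -5*139 - 107 = -695 - 107 = -802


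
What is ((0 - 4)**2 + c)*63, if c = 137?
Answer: 9639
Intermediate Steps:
((0 - 4)**2 + c)*63 = ((0 - 4)**2 + 137)*63 = ((-4)**2 + 137)*63 = (16 + 137)*63 = 153*63 = 9639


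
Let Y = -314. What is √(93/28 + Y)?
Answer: I*√60893/14 ≈ 17.626*I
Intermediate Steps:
√(93/28 + Y) = √(93/28 - 314) = √(-8699/28) = I*√60893/14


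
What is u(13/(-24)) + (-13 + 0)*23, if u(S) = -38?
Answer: -337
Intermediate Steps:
u(13/(-24)) + (-13 + 0)*23 = -38 + (-13 + 0)*23 = -38 - 13*23 = -38 - 299 = -337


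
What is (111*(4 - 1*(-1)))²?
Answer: 308025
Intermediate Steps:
(111*(4 - 1*(-1)))² = (111*(4 + 1))² = (111*5)² = 555² = 308025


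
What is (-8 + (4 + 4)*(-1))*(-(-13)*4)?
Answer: -832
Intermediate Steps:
(-8 + (4 + 4)*(-1))*(-(-13)*4) = (-8 + 8*(-1))*(-1*(-52)) = (-8 - 8)*52 = -16*52 = -832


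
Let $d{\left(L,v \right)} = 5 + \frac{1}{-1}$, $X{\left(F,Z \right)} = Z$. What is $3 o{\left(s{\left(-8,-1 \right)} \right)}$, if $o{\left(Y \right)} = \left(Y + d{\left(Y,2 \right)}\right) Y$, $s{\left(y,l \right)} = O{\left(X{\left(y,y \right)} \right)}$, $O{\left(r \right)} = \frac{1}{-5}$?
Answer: $- \frac{57}{25} \approx -2.28$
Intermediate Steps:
$O{\left(r \right)} = - \frac{1}{5}$
$s{\left(y,l \right)} = - \frac{1}{5}$
$d{\left(L,v \right)} = 4$ ($d{\left(L,v \right)} = 5 - 1 = 4$)
$o{\left(Y \right)} = Y \left(4 + Y\right)$ ($o{\left(Y \right)} = \left(Y + 4\right) Y = \left(4 + Y\right) Y = Y \left(4 + Y\right)$)
$3 o{\left(s{\left(-8,-1 \right)} \right)} = 3 \left(- \frac{4 - \frac{1}{5}}{5}\right) = 3 \left(\left(- \frac{1}{5}\right) \frac{19}{5}\right) = 3 \left(- \frac{19}{25}\right) = - \frac{57}{25}$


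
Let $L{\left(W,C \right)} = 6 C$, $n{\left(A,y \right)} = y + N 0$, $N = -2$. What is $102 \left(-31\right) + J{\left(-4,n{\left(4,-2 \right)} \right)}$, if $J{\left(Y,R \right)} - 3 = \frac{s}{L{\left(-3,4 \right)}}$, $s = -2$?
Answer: $- \frac{37909}{12} \approx -3159.1$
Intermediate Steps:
$n{\left(A,y \right)} = y$ ($n{\left(A,y \right)} = y - 0 = y + 0 = y$)
$J{\left(Y,R \right)} = \frac{35}{12}$ ($J{\left(Y,R \right)} = 3 - \frac{2}{6 \cdot 4} = 3 - \frac{2}{24} = 3 - \frac{1}{12} = \frac{35}{12}$)
$102 \left(-31\right) + J{\left(-4,n{\left(4,-2 \right)} \right)} = 102 \left(-31\right) + \frac{35}{12} = -3162 + \frac{35}{12} = - \frac{37909}{12}$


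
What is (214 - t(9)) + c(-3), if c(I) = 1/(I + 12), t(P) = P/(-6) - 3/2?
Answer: 1954/9 ≈ 217.11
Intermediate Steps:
t(P) = -3/2 - P/6 (t(P) = P*(-1/6) - 3*1/2 = -P/6 - 3/2 = -3/2 - P/6)
c(I) = 1/(12 + I)
(214 - t(9)) + c(-3) = (214 - (-3/2 - 1/6*9)) + 1/(12 - 3) = (214 - (-3/2 - 3/2)) + 1/9 = (214 - 1*(-3)) + 1/9 = (214 + 3) + 1/9 = 217 + 1/9 = 1954/9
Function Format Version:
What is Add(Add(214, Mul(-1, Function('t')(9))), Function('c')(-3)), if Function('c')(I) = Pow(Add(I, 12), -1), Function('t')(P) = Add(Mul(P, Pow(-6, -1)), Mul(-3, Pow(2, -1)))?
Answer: Rational(1954, 9) ≈ 217.11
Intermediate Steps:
Function('t')(P) = Add(Rational(-3, 2), Mul(Rational(-1, 6), P)) (Function('t')(P) = Add(Mul(P, Rational(-1, 6)), Mul(-3, Rational(1, 2))) = Add(Mul(Rational(-1, 6), P), Rational(-3, 2)) = Add(Rational(-3, 2), Mul(Rational(-1, 6), P)))
Function('c')(I) = Pow(Add(12, I), -1)
Add(Add(214, Mul(-1, Function('t')(9))), Function('c')(-3)) = Add(Add(214, Mul(-1, Add(Rational(-3, 2), Mul(Rational(-1, 6), 9)))), Pow(Add(12, -3), -1)) = Add(Add(214, Mul(-1, Add(Rational(-3, 2), Rational(-3, 2)))), Pow(9, -1)) = Add(Add(214, Mul(-1, -3)), Rational(1, 9)) = Add(Add(214, 3), Rational(1, 9)) = Add(217, Rational(1, 9)) = Rational(1954, 9)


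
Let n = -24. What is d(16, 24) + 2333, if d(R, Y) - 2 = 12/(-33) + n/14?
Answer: 179635/77 ≈ 2332.9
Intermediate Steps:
d(R, Y) = -6/77 (d(R, Y) = 2 + (12/(-33) - 24/14) = 2 + (12*(-1/33) - 24*1/14) = 2 + (-4/11 - 12/7) = 2 - 160/77 = -6/77)
d(16, 24) + 2333 = -6/77 + 2333 = 179635/77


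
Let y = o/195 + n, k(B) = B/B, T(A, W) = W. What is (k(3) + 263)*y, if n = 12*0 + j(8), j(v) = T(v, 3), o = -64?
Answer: 45848/65 ≈ 705.35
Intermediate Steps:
j(v) = 3
k(B) = 1
n = 3 (n = 12*0 + 3 = 0 + 3 = 3)
y = 521/195 (y = -64/195 + 3 = 521/195 ≈ 2.6718)
(k(3) + 263)*y = (1 + 263)*(521/195) = 264*(521/195) = 45848/65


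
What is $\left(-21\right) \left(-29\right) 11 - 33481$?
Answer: $-26782$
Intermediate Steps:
$\left(-21\right) \left(-29\right) 11 - 33481 = 609 \cdot 11 - 33481 = 6699 - 33481 = -26782$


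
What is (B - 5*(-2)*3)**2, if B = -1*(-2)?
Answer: 1024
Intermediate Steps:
B = 2
(B - 5*(-2)*3)**2 = (2 - 5*(-2)*3)**2 = (2 + 10*3)**2 = (2 + 30)**2 = 32**2 = 1024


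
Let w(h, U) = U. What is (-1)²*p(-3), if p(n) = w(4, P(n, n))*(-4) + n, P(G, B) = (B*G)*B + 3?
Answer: 93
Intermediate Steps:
P(G, B) = 3 + G*B² (P(G, B) = G*B² + 3 = 3 + G*B²)
p(n) = -12 + n - 4*n³ (p(n) = (3 + n*n²)*(-4) + n = (3 + n³)*(-4) + n = (-12 - 4*n³) + n = -12 + n - 4*n³)
(-1)²*p(-3) = (-1)²*(-12 - 3 - 4*(-3)³) = 1*(-12 - 3 - 4*(-27)) = 1*(-12 - 3 + 108) = 1*93 = 93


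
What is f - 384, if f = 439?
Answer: 55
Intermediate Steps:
f - 384 = 439 - 384 = 55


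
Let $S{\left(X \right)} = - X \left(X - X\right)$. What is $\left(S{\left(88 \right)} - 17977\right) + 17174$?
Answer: $-803$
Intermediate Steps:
$S{\left(X \right)} = 0$ ($S{\left(X \right)} = - X 0 = \left(-1\right) 0 = 0$)
$\left(S{\left(88 \right)} - 17977\right) + 17174 = \left(0 - 17977\right) + 17174 = -17977 + 17174 = -803$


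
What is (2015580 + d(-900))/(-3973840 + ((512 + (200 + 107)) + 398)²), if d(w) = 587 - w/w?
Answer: -2016166/2492751 ≈ -0.80881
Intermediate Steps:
d(w) = 586 (d(w) = 587 - 1*1 = 587 - 1 = 586)
(2015580 + d(-900))/(-3973840 + ((512 + (200 + 107)) + 398)²) = (2015580 + 586)/(-3973840 + ((512 + (200 + 107)) + 398)²) = 2016166/(-3973840 + ((512 + 307) + 398)²) = 2016166/(-3973840 + (819 + 398)²) = 2016166/(-3973840 + 1217²) = 2016166/(-3973840 + 1481089) = 2016166/(-2492751) = 2016166*(-1/2492751) = -2016166/2492751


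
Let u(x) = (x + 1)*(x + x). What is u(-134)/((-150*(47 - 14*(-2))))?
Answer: -17822/5625 ≈ -3.1684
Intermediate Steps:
u(x) = 2*x*(1 + x) (u(x) = (1 + x)*(2*x) = 2*x*(1 + x))
u(-134)/((-150*(47 - 14*(-2)))) = (2*(-134)*(1 - 134))/((-150*(47 - 14*(-2)))) = (2*(-134)*(-133))/((-150*(47 + 28))) = 35644/((-150*75)) = 35644/(-11250) = 35644*(-1/11250) = -17822/5625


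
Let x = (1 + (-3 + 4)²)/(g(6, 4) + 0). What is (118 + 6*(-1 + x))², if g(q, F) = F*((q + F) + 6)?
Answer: 3222025/256 ≈ 12586.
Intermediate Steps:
g(q, F) = F*(6 + F + q) (g(q, F) = F*((F + q) + 6) = F*(6 + F + q))
x = 1/32 (x = (1 + (-3 + 4)²)/(4*(6 + 4 + 6) + 0) = (1 + 1²)/(4*16 + 0) = (1 + 1)/(64 + 0) = 2/64 = 2*(1/64) = 1/32 ≈ 0.031250)
(118 + 6*(-1 + x))² = (118 + 6*(-1 + 1/32))² = (118 + 6*(-31/32))² = (118 - 93/16)² = (1795/16)² = 3222025/256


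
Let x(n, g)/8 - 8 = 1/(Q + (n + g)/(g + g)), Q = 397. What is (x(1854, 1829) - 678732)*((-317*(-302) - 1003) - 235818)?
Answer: 46468358823334492/485303 ≈ 9.5751e+10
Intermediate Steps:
x(n, g) = 64 + 8/(397 + (g + n)/(2*g)) (x(n, g) = 64 + 8/(397 + (n + g)/(g + g)) = 64 + 8/(397 + (g + n)/((2*g))) = 64 + 8/(397 + (g + n)*(1/(2*g))) = 64 + 8/(397 + (g + n)/(2*g)))
(x(1854, 1829) - 678732)*((-317*(-302) - 1003) - 235818) = (16*(4*1854 + 3181*1829)/(1854 + 795*1829) - 678732)*((-317*(-302) - 1003) - 235818) = (16*(7416 + 5818049)/(1854 + 1454055) - 678732)*((95734 - 1003) - 235818) = (16*5825465/1455909 - 678732)*(94731 - 235818) = (16*(1/1455909)*5825465 - 678732)*(-141087) = (93207440/1455909 - 678732)*(-141087) = -988078819948/1455909*(-141087) = 46468358823334492/485303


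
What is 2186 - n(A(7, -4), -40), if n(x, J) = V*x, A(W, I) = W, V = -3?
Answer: 2207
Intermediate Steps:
n(x, J) = -3*x
2186 - n(A(7, -4), -40) = 2186 - (-3)*7 = 2186 - 1*(-21) = 2186 + 21 = 2207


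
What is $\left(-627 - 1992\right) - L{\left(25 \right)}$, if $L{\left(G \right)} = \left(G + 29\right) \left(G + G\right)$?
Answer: $-5319$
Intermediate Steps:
$L{\left(G \right)} = 2 G \left(29 + G\right)$ ($L{\left(G \right)} = \left(29 + G\right) 2 G = 2 G \left(29 + G\right)$)
$\left(-627 - 1992\right) - L{\left(25 \right)} = \left(-627 - 1992\right) - 2 \cdot 25 \left(29 + 25\right) = \left(-627 - 1992\right) - 2 \cdot 25 \cdot 54 = -2619 - 2700 = -5319$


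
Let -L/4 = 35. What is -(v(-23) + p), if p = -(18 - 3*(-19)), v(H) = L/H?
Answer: 1585/23 ≈ 68.913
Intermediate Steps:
L = -140 (L = -4*35 = -140)
v(H) = -140/H
p = -75 (p = -(18 + 57) = -1*75 = -75)
-(v(-23) + p) = -(-140/(-23) - 75) = -(-140*(-1/23) - 75) = -(140/23 - 75) = -1*(-1585/23) = 1585/23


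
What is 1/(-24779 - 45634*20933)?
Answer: -1/1473955329 ≈ -6.7845e-10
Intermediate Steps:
1/(-24779 - 45634*20933) = (1/20933)/(-70413) = -1/70413*1/20933 = -1/1473955329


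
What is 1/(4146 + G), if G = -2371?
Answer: 1/1775 ≈ 0.00056338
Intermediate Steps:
1/(4146 + G) = 1/(4146 - 2371) = 1/1775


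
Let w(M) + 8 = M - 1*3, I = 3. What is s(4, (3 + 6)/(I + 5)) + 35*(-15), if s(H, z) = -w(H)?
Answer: -518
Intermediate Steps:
w(M) = -11 + M (w(M) = -8 + (M - 1*3) = -8 + (M - 3) = -8 + (-3 + M) = -11 + M)
s(H, z) = 11 - H (s(H, z) = -(-11 + H) = 11 - H)
s(4, (3 + 6)/(I + 5)) + 35*(-15) = (11 - 1*4) + 35*(-15) = (11 - 4) - 525 = 7 - 525 = -518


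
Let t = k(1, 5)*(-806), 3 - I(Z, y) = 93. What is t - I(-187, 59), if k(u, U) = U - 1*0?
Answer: -3940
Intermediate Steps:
k(u, U) = U (k(u, U) = U + 0 = U)
I(Z, y) = -90 (I(Z, y) = 3 - 1*93 = 3 - 93 = -90)
t = -4030 (t = 5*(-806) = -4030)
t - I(-187, 59) = -4030 - 1*(-90) = -4030 + 90 = -3940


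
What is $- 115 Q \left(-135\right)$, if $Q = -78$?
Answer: $-1210950$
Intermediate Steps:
$- 115 Q \left(-135\right) = \left(-115\right) \left(-78\right) \left(-135\right) = 8970 \left(-135\right) = -1210950$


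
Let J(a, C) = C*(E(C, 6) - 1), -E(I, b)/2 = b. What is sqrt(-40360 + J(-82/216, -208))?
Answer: 6*I*sqrt(1046) ≈ 194.05*I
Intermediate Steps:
E(I, b) = -2*b
J(a, C) = -13*C (J(a, C) = C*(-2*6 - 1) = C*(-12 - 1) = C*(-13) = -13*C)
sqrt(-40360 + J(-82/216, -208)) = sqrt(-40360 - 13*(-208)) = sqrt(-40360 + 2704) = sqrt(-37656) = 6*I*sqrt(1046)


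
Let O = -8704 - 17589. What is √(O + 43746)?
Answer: √17453 ≈ 132.11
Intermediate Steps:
O = -26293
√(O + 43746) = √(-26293 + 43746) = √17453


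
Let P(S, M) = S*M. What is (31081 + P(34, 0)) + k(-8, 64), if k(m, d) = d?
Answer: 31145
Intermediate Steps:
P(S, M) = M*S
(31081 + P(34, 0)) + k(-8, 64) = (31081 + 0*34) + 64 = (31081 + 0) + 64 = 31081 + 64 = 31145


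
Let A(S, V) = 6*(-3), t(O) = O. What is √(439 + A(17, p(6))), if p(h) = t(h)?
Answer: √421 ≈ 20.518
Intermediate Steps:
p(h) = h
A(S, V) = -18
√(439 + A(17, p(6))) = √(439 - 18) = √421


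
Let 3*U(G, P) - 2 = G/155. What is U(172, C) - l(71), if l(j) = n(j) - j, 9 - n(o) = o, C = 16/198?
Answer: 62327/465 ≈ 134.04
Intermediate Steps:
C = 8/99 (C = 16*(1/198) = 8/99 ≈ 0.080808)
n(o) = 9 - o
l(j) = 9 - 2*j (l(j) = (9 - j) - j = 9 - 2*j)
U(G, P) = 2/3 + G/465 (U(G, P) = 2/3 + (G/155)/3 = 2/3 + G/465)
U(172, C) - l(71) = (2/3 + (1/465)*172) - (9 - 2*71) = (2/3 + 172/465) - (9 - 142) = 482/465 - 1*(-133) = 482/465 + 133 = 62327/465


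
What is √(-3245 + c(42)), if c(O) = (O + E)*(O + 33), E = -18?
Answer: 17*I*√5 ≈ 38.013*I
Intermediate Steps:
c(O) = (-18 + O)*(33 + O) (c(O) = (O - 18)*(O + 33) = (-18 + O)*(33 + O))
√(-3245 + c(42)) = √(-3245 + (-594 + 42² + 15*42)) = √(-3245 + (-594 + 1764 + 630)) = √(-3245 + 1800) = √(-1445) = 17*I*√5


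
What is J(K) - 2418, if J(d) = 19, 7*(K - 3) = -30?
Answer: -2399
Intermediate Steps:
K = -9/7 (K = 3 + (1/7)*(-30) = 3 - 30/7 = -9/7 ≈ -1.2857)
J(K) - 2418 = 19 - 2418 = -2399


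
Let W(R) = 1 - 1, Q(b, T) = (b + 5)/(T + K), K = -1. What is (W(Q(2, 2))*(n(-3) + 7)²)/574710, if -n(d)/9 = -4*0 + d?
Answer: 0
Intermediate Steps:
n(d) = -9*d (n(d) = -9*(-4*0 + d) = -9*(0 + d) = -9*d)
Q(b, T) = (5 + b)/(-1 + T) (Q(b, T) = (b + 5)/(T - 1) = (5 + b)/(-1 + T))
W(R) = 0
(W(Q(2, 2))*(n(-3) + 7)²)/574710 = (0*(-9*(-3) + 7)²)/574710 = (0*(27 + 7)²)*(1/574710) = (0*34²)*(1/574710) = (0*1156)*(1/574710) = 0*(1/574710) = 0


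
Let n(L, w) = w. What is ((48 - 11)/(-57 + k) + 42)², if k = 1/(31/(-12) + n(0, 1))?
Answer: 2050912369/1199025 ≈ 1710.5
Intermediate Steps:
k = -12/19 (k = 1/(31/(-12) + 1) = 1/(31*(-1/12) + 1) = 1/(-31/12 + 1) = 1/(-19/12) = -12/19 ≈ -0.63158)
((48 - 11)/(-57 + k) + 42)² = ((48 - 11)/(-57 - 12/19) + 42)² = (37/(-1095/19) + 42)² = (37*(-19/1095) + 42)² = (-703/1095 + 42)² = (45287/1095)² = 2050912369/1199025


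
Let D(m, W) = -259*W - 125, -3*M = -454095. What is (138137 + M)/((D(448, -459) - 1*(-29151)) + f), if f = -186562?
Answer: -289502/38655 ≈ -7.4894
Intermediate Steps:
M = 151365 (M = -⅓*(-454095) = 151365)
D(m, W) = -125 - 259*W
(138137 + M)/((D(448, -459) - 1*(-29151)) + f) = (138137 + 151365)/(((-125 - 259*(-459)) - 1*(-29151)) - 186562) = 289502/(((-125 + 118881) + 29151) - 186562) = 289502/((118756 + 29151) - 186562) = 289502/(147907 - 186562) = 289502/(-38655) = 289502*(-1/38655) = -289502/38655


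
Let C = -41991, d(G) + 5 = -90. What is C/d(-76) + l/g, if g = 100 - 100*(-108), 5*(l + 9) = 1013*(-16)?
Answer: 457393093/1035500 ≈ 441.71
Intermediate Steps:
d(G) = -95 (d(G) = -5 - 90 = -95)
l = -16253/5 (l = -9 + (1013*(-16))/5 = -9 + (1/5)*(-16208) = -9 - 16208/5 = -16253/5 ≈ -3250.6)
g = 10900 (g = 100 + 10800 = 10900)
C/d(-76) + l/g = -41991/(-95) - 16253/5/10900 = -41991*(-1/95) - 16253/5*1/10900 = 41991/95 - 16253/54500 = 457393093/1035500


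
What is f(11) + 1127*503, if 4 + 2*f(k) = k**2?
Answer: 1133879/2 ≈ 5.6694e+5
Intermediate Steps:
f(k) = -2 + k**2/2
f(11) + 1127*503 = (-2 + (1/2)*11**2) + 1127*503 = (-2 + (1/2)*121) + 566881 = (-2 + 121/2) + 566881 = 117/2 + 566881 = 1133879/2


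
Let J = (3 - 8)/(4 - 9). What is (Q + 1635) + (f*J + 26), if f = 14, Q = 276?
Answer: 1951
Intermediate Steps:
J = 1 (J = -5/(-5) = -5*(-1/5) = 1)
(Q + 1635) + (f*J + 26) = (276 + 1635) + (14*1 + 26) = 1911 + (14 + 26) = 1911 + 40 = 1951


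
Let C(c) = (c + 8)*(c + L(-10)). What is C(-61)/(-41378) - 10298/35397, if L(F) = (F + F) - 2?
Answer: -30622213/77087214 ≈ -0.39724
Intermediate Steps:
L(F) = -2 + 2*F (L(F) = 2*F - 2 = -2 + 2*F)
C(c) = (-22 + c)*(8 + c) (C(c) = (c + 8)*(c + (-2 + 2*(-10))) = (8 + c)*(c + (-2 - 20)) = (8 + c)*(c - 22) = (8 + c)*(-22 + c) = (-22 + c)*(8 + c))
C(-61)/(-41378) - 10298/35397 = (-176 + (-61)² - 14*(-61))/(-41378) - 10298/35397 = (-176 + 3721 + 854)*(-1/41378) - 10298*1/35397 = 4399*(-1/41378) - 542/1863 = -4399/41378 - 542/1863 = -30622213/77087214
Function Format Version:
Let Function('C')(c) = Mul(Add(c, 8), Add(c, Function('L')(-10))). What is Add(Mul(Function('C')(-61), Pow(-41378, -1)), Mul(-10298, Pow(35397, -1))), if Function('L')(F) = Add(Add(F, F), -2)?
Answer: Rational(-30622213, 77087214) ≈ -0.39724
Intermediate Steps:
Function('L')(F) = Add(-2, Mul(2, F)) (Function('L')(F) = Add(Mul(2, F), -2) = Add(-2, Mul(2, F)))
Function('C')(c) = Mul(Add(-22, c), Add(8, c)) (Function('C')(c) = Mul(Add(c, 8), Add(c, Add(-2, Mul(2, -10)))) = Mul(Add(8, c), Add(c, Add(-2, -20))) = Mul(Add(8, c), Add(c, -22)) = Mul(Add(8, c), Add(-22, c)) = Mul(Add(-22, c), Add(8, c)))
Add(Mul(Function('C')(-61), Pow(-41378, -1)), Mul(-10298, Pow(35397, -1))) = Add(Mul(Add(-176, Pow(-61, 2), Mul(-14, -61)), Pow(-41378, -1)), Mul(-10298, Pow(35397, -1))) = Add(Mul(Add(-176, 3721, 854), Rational(-1, 41378)), Mul(-10298, Rational(1, 35397))) = Add(Mul(4399, Rational(-1, 41378)), Rational(-542, 1863)) = Add(Rational(-4399, 41378), Rational(-542, 1863)) = Rational(-30622213, 77087214)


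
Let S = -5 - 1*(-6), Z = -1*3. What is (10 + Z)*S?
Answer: 7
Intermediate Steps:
Z = -3
S = 1 (S = -5 + 6 = 1)
(10 + Z)*S = (10 - 3)*1 = 7*1 = 7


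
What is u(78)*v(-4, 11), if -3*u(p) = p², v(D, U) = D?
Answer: 8112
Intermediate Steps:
u(p) = -p²/3
u(78)*v(-4, 11) = -⅓*78²*(-4) = -⅓*6084*(-4) = -2028*(-4) = 8112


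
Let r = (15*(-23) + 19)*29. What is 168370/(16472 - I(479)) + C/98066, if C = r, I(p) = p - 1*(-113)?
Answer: 818062145/77864404 ≈ 10.506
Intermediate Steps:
I(p) = 113 + p (I(p) = p + 113 = 113 + p)
r = -9454 (r = (-345 + 19)*29 = -326*29 = -9454)
C = -9454
168370/(16472 - I(479)) + C/98066 = 168370/(16472 - (113 + 479)) - 9454/98066 = 168370/(16472 - 1*592) - 9454*1/98066 = 168370/(16472 - 592) - 4727/49033 = 168370/15880 - 4727/49033 = 168370*(1/15880) - 4727/49033 = 16837/1588 - 4727/49033 = 818062145/77864404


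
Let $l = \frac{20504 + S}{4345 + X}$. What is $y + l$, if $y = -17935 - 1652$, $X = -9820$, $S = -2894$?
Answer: $- \frac{7150429}{365} \approx -19590.0$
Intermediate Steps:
$y = -19587$ ($y = -17935 - 1652 = -19587$)
$l = - \frac{1174}{365}$ ($l = \frac{20504 - 2894}{4345 - 9820} = \frac{17610}{-5475} = 17610 \left(- \frac{1}{5475}\right) = - \frac{1174}{365} \approx -3.2164$)
$y + l = -19587 - \frac{1174}{365} = - \frac{7150429}{365}$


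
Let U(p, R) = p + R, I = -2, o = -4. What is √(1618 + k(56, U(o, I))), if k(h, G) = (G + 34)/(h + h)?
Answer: √6473/2 ≈ 40.227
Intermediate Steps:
U(p, R) = R + p
k(h, G) = (34 + G)/(2*h) (k(h, G) = (34 + G)/((2*h)) = (34 + G)*(1/(2*h)) = (34 + G)/(2*h))
√(1618 + k(56, U(o, I))) = √(1618 + (½)*(34 + (-2 - 4))/56) = √(1618 + (½)*(1/56)*(34 - 6)) = √(1618 + (½)*(1/56)*28) = √(1618 + ¼) = √(6473/4) = √6473/2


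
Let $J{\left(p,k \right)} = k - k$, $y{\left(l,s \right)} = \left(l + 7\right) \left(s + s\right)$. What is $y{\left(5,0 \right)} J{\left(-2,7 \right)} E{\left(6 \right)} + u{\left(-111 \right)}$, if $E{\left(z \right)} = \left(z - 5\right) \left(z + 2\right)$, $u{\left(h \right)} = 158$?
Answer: $158$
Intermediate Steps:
$y{\left(l,s \right)} = 2 s \left(7 + l\right)$ ($y{\left(l,s \right)} = \left(7 + l\right) 2 s = 2 s \left(7 + l\right)$)
$J{\left(p,k \right)} = 0$
$E{\left(z \right)} = \left(-5 + z\right) \left(2 + z\right)$
$y{\left(5,0 \right)} J{\left(-2,7 \right)} E{\left(6 \right)} + u{\left(-111 \right)} = 2 \cdot 0 \left(7 + 5\right) 0 \left(-10 + 6^{2} - 18\right) + 158 = 2 \cdot 0 \cdot 12 \cdot 0 \left(-10 + 36 - 18\right) + 158 = 0 \cdot 0 \cdot 8 + 158 = 0 \cdot 8 + 158 = 0 + 158 = 158$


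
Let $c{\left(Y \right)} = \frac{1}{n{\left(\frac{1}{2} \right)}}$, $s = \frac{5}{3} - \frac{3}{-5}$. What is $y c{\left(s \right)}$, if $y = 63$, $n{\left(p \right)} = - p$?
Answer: $-126$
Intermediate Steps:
$s = \frac{34}{15}$ ($s = 5 \cdot \frac{1}{3} - - \frac{3}{5} = \frac{5}{3} + \frac{3}{5} = \frac{34}{15} \approx 2.2667$)
$c{\left(Y \right)} = -2$ ($c{\left(Y \right)} = \frac{1}{\left(-1\right) \frac{1}{2}} = \frac{1}{- \frac{1}{2}} = -2$)
$y c{\left(s \right)} = 63 \left(-2\right) = -126$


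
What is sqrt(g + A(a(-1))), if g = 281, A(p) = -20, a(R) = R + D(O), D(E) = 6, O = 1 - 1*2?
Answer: 3*sqrt(29) ≈ 16.155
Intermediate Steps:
O = -1 (O = 1 - 2 = -1)
a(R) = 6 + R (a(R) = R + 6 = 6 + R)
sqrt(g + A(a(-1))) = sqrt(281 - 20) = sqrt(261) = 3*sqrt(29)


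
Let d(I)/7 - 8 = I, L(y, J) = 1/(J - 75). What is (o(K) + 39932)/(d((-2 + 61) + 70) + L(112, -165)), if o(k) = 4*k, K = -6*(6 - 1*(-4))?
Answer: 9526080/230159 ≈ 41.389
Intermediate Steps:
K = -60 (K = -6*(6 + 4) = -6*10 = -60)
L(y, J) = 1/(-75 + J)
d(I) = 56 + 7*I
(o(K) + 39932)/(d((-2 + 61) + 70) + L(112, -165)) = (4*(-60) + 39932)/((56 + 7*((-2 + 61) + 70)) + 1/(-75 - 165)) = (-240 + 39932)/((56 + 7*(59 + 70)) + 1/(-240)) = 39692/((56 + 7*129) - 1/240) = 39692/((56 + 903) - 1/240) = 39692/(959 - 1/240) = 39692/(230159/240) = 39692*(240/230159) = 9526080/230159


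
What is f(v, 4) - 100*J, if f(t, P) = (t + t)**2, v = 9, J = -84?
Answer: 8724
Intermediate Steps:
f(t, P) = 4*t**2 (f(t, P) = (2*t)**2 = 4*t**2)
f(v, 4) - 100*J = 4*9**2 - 100*(-84) = 4*81 + 8400 = 324 + 8400 = 8724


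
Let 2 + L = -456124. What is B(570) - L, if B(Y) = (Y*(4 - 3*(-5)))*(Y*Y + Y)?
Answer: 3525296226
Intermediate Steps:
L = -456126 (L = -2 - 456124 = -456126)
B(Y) = 19*Y*(Y + Y²) (B(Y) = (Y*(4 + 15))*(Y² + Y) = (Y*19)*(Y + Y²) = (19*Y)*(Y + Y²) = 19*Y*(Y + Y²))
B(570) - L = 19*570²*(1 + 570) - 1*(-456126) = 19*324900*571 + 456126 = 3524840100 + 456126 = 3525296226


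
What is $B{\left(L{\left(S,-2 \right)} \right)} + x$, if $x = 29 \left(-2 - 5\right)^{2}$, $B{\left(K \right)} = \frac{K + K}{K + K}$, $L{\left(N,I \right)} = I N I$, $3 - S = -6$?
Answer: $1422$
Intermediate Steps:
$S = 9$ ($S = 3 - -6 = 3 + 6 = 9$)
$L{\left(N,I \right)} = N I^{2}$
$B{\left(K \right)} = 1$ ($B{\left(K \right)} = \frac{2 K}{2 K} = 2 K \frac{1}{2 K} = 1$)
$x = 1421$ ($x = 29 \left(-7\right)^{2} = 29 \cdot 49 = 1421$)
$B{\left(L{\left(S,-2 \right)} \right)} + x = 1 + 1421 = 1422$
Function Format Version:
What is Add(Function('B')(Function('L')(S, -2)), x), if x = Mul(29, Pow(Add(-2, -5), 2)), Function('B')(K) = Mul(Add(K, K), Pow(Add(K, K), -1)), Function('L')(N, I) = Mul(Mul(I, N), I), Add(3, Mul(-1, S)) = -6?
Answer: 1422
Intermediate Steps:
S = 9 (S = Add(3, Mul(-1, -6)) = Add(3, 6) = 9)
Function('L')(N, I) = Mul(N, Pow(I, 2))
Function('B')(K) = 1 (Function('B')(K) = Mul(Mul(2, K), Pow(Mul(2, K), -1)) = Mul(Mul(2, K), Mul(Rational(1, 2), Pow(K, -1))) = 1)
x = 1421 (x = Mul(29, Pow(-7, 2)) = Mul(29, 49) = 1421)
Add(Function('B')(Function('L')(S, -2)), x) = Add(1, 1421) = 1422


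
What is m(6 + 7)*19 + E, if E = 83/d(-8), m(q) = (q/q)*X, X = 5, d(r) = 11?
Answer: 1128/11 ≈ 102.55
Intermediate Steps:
m(q) = 5 (m(q) = (q/q)*5 = 1*5 = 5)
E = 83/11 ≈ 7.5455
m(6 + 7)*19 + E = 5*19 + 83/11 = 95 + 83/11 = 1128/11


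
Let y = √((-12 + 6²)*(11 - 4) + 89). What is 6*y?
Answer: 6*√257 ≈ 96.187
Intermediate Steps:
y = √257 (y = √((-12 + 36)*7 + 89) = √(24*7 + 89) = √(168 + 89) = √257 ≈ 16.031)
6*y = 6*√257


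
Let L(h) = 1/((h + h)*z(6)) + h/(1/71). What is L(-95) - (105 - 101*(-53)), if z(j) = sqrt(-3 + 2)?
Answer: -12203 + I/190 ≈ -12203.0 + 0.0052632*I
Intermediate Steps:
z(j) = I (z(j) = sqrt(-1) = I)
L(h) = 71*h - I/(2*h) (L(h) = 1/((h + h)*I) + h/(1/71) = (-I)/((2*h)) + h/(1/71) = (1/(2*h))*(-I) + h*71 = -I/(2*h) + 71*h = 71*h - I/(2*h))
L(-95) - (105 - 101*(-53)) = (71*(-95) - 1/2*I/(-95)) - (105 - 101*(-53)) = (-6745 - 1/2*I*(-1/95)) - (105 + 5353) = (-6745 + I/190) - 1*5458 = (-6745 + I/190) - 5458 = -12203 + I/190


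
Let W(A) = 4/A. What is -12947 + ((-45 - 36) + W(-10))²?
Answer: -158026/25 ≈ -6321.0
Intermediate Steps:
-12947 + ((-45 - 36) + W(-10))² = -12947 + ((-45 - 36) + 4/(-10))² = -12947 + (-81 + 4*(-⅒))² = -12947 + (-81 - ⅖)² = -12947 + (-407/5)² = -12947 + 165649/25 = -158026/25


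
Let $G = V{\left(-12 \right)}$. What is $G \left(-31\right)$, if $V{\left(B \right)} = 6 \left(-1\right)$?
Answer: $186$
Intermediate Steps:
$V{\left(B \right)} = -6$
$G = -6$
$G \left(-31\right) = \left(-6\right) \left(-31\right) = 186$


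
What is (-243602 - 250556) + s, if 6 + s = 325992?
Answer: -168172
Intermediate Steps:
s = 325986 (s = -6 + 325992 = 325986)
(-243602 - 250556) + s = (-243602 - 250556) + 325986 = -494158 + 325986 = -168172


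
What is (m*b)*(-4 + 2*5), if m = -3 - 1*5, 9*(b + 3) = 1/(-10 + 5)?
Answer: 2176/15 ≈ 145.07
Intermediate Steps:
b = -136/45 (b = -3 + 1/(9*(-10 + 5)) = -3 + (⅑)/(-5) = -3 + (⅑)*(-⅕) = -3 - 1/45 = -136/45 ≈ -3.0222)
m = -8 (m = -3 - 5 = -8)
(m*b)*(-4 + 2*5) = (-8*(-136/45))*(-4 + 2*5) = 1088*(-4 + 10)/45 = (1088/45)*6 = 2176/15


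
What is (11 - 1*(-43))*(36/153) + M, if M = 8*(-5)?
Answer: -464/17 ≈ -27.294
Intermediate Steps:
M = -40
(11 - 1*(-43))*(36/153) + M = (11 - 1*(-43))*(36/153) - 40 = (11 + 43)*(36*(1/153)) - 40 = 54*(4/17) - 40 = 216/17 - 40 = -464/17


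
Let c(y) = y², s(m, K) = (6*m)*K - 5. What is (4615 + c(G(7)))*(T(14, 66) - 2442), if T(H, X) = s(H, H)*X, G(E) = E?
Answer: 349072416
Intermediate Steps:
s(m, K) = -5 + 6*K*m (s(m, K) = 6*K*m - 5 = -5 + 6*K*m)
T(H, X) = X*(-5 + 6*H²) (T(H, X) = (-5 + 6*H*H)*X = (-5 + 6*H²)*X = X*(-5 + 6*H²))
(4615 + c(G(7)))*(T(14, 66) - 2442) = (4615 + 7²)*(66*(-5 + 6*14²) - 2442) = (4615 + 49)*(66*(-5 + 6*196) - 2442) = 4664*(66*(-5 + 1176) - 2442) = 4664*(66*1171 - 2442) = 4664*(77286 - 2442) = 4664*74844 = 349072416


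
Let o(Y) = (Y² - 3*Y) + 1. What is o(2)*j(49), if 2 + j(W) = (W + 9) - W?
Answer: -7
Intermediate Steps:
o(Y) = 1 + Y² - 3*Y
j(W) = 7 (j(W) = -2 + ((W + 9) - W) = -2 + ((9 + W) - W) = -2 + 9 = 7)
o(2)*j(49) = (1 + 2² - 3*2)*7 = (1 + 4 - 6)*7 = -1*7 = -7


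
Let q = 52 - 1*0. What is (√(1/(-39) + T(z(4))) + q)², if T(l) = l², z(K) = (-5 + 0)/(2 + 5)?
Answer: (14196 + √36114)²/74529 ≈ 2776.9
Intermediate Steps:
q = 52 (q = 52 + 0 = 52)
z(K) = -5/7
(√(1/(-39) + T(z(4))) + q)² = (√(1/(-39) + (-5/7)²) + 52)² = (√(-1/39 + 25/49) + 52)² = (√(926/1911) + 52)² = (√36114/273 + 52)² = (52 + √36114/273)²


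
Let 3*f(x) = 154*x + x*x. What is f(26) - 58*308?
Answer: -16304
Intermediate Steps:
f(x) = x²/3 + 154*x/3 (f(x) = (154*x + x*x)/3 = (154*x + x²)/3 = (x² + 154*x)/3 = x²/3 + 154*x/3)
f(26) - 58*308 = (⅓)*26*(154 + 26) - 58*308 = (⅓)*26*180 - 17864 = 1560 - 17864 = -16304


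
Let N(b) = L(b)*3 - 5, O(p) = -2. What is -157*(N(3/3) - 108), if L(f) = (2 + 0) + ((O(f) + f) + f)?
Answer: 16799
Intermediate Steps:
L(f) = 2*f (L(f) = (2 + 0) + ((-2 + f) + f) = 2 + (-2 + 2*f) = 2*f)
N(b) = -5 + 6*b (N(b) = (2*b)*3 - 5 = 6*b - 5 = -5 + 6*b)
-157*(N(3/3) - 108) = -157*((-5 + 6*(3/3)) - 108) = -157*((-5 + 6*(3*(1/3))) - 108) = -157*((-5 + 6*1) - 108) = -157*((-5 + 6) - 108) = -157*(1 - 108) = -157*(-107) = 16799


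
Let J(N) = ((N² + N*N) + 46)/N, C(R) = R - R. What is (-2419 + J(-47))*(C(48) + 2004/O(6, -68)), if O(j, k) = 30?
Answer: -39464438/235 ≈ -1.6793e+5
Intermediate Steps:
C(R) = 0
J(N) = (46 + 2*N²)/N (J(N) = ((N² + N²) + 46)/N = (2*N² + 46)/N = (46 + 2*N²)/N)
(-2419 + J(-47))*(C(48) + 2004/O(6, -68)) = (-2419 + (2*(-47) + 46/(-47)))*(0 + 2004/30) = (-2419 + (-94 + 46*(-1/47)))*(0 + 2004*(1/30)) = (-2419 + (-94 - 46/47))*(0 + 334/5) = (-2419 - 4464/47)*(334/5) = -118157/47*334/5 = -39464438/235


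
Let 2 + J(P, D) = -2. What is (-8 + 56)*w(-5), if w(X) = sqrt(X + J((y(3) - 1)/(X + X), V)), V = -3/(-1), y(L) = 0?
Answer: 144*I ≈ 144.0*I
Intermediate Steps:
V = 3 (V = -3*(-1) = 3)
J(P, D) = -4 (J(P, D) = -2 - 2 = -4)
w(X) = sqrt(-4 + X) (w(X) = sqrt(X - 4) = sqrt(-4 + X))
(-8 + 56)*w(-5) = (-8 + 56)*sqrt(-4 - 5) = 48*sqrt(-9) = 48*(3*I) = 144*I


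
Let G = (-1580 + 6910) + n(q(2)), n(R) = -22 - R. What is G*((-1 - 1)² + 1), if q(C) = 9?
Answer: 26495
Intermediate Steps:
G = 5299 (G = (-1580 + 6910) + (-22 - 1*9) = 5330 + (-22 - 9) = 5330 - 31 = 5299)
G*((-1 - 1)² + 1) = 5299*((-1 - 1)² + 1) = 5299*((-2)² + 1) = 5299*(4 + 1) = 5299*5 = 26495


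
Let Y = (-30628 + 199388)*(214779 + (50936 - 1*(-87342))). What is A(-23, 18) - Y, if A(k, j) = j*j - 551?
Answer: -59581899547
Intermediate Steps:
Y = 59581899320 (Y = 168760*(214779 + (50936 + 87342)) = 168760*(214779 + 138278) = 168760*353057 = 59581899320)
A(k, j) = -551 + j**2 (A(k, j) = j**2 - 551 = -551 + j**2)
A(-23, 18) - Y = (-551 + 18**2) - 1*59581899320 = (-551 + 324) - 59581899320 = -227 - 59581899320 = -59581899547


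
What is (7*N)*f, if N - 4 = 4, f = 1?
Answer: 56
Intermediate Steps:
N = 8 (N = 4 + 4 = 8)
(7*N)*f = (7*8)*1 = 56*1 = 56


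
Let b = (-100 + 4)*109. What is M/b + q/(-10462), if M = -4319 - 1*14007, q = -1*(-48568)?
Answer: -79122235/27368592 ≈ -2.8910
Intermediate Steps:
b = -10464 (b = -96*109 = -10464)
q = 48568
M = -18326 (M = -4319 - 14007 = -18326)
M/b + q/(-10462) = -18326/(-10464) + 48568/(-10462) = -18326*(-1/10464) + 48568*(-1/10462) = 9163/5232 - 24284/5231 = -79122235/27368592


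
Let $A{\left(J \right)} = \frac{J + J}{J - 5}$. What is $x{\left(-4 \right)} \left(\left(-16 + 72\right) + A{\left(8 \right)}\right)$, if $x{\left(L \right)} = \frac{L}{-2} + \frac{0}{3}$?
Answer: $\frac{368}{3} \approx 122.67$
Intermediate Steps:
$A{\left(J \right)} = \frac{2 J}{-5 + J}$
$x{\left(L \right)} = - \frac{L}{2}$ ($x{\left(L \right)} = L \left(- \frac{1}{2}\right) + 0 \cdot \frac{1}{3} = - \frac{L}{2} + 0 = - \frac{L}{2}$)
$x{\left(-4 \right)} \left(\left(-16 + 72\right) + A{\left(8 \right)}\right) = \left(- \frac{1}{2}\right) \left(-4\right) \left(\left(-16 + 72\right) + 2 \cdot 8 \frac{1}{-5 + 8}\right) = 2 \left(56 + 2 \cdot 8 \cdot \frac{1}{3}\right) = 2 \left(56 + \frac{16}{3}\right) = 2 \cdot \frac{184}{3} = \frac{368}{3}$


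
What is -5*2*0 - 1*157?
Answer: -157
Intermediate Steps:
-5*2*0 - 1*157 = -10*0 - 157 = 0 - 157 = -157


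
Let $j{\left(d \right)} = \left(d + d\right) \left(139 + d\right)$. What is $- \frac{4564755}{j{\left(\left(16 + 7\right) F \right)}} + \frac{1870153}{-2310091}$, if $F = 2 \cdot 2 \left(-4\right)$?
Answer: $- \frac{10860202509937}{389351977504} \approx -27.893$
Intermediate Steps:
$F = -16$ ($F = 4 \left(-4\right) = -16$)
$j{\left(d \right)} = 2 d \left(139 + d\right)$
$- \frac{4564755}{j{\left(\left(16 + 7\right) F \right)}} + \frac{1870153}{-2310091} = - \frac{4564755}{2 \left(16 + 7\right) \left(-16\right) \left(139 + \left(16 + 7\right) \left(-16\right)\right)} + \frac{1870153}{-2310091} = - \frac{4564755}{2 \cdot 23 \left(-16\right) \left(139 + 23 \left(-16\right)\right)} + 1870153 \left(- \frac{1}{2310091}\right) = - \frac{4564755}{2 \left(-368\right) \left(139 - 368\right)} - \frac{1870153}{2310091} = - \frac{4564755}{2 \left(-368\right) \left(-229\right)} - \frac{1870153}{2310091} = - \frac{4564755}{168544} - \frac{1870153}{2310091} = - \frac{10860202509937}{389351977504}$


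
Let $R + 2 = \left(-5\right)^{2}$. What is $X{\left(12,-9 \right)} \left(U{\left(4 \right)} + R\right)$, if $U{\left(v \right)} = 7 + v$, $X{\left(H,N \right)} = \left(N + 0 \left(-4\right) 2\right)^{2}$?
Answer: $2754$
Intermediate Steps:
$R = 23$ ($R = -2 + \left(-5\right)^{2} = -2 + 25 = 23$)
$X{\left(H,N \right)} = N^{2}$ ($X{\left(H,N \right)} = \left(N + 0 \cdot 2\right)^{2} = \left(N + 0\right)^{2} = N^{2}$)
$X{\left(12,-9 \right)} \left(U{\left(4 \right)} + R\right) = \left(-9\right)^{2} \left(\left(7 + 4\right) + 23\right) = 81 \left(11 + 23\right) = 81 \cdot 34 = 2754$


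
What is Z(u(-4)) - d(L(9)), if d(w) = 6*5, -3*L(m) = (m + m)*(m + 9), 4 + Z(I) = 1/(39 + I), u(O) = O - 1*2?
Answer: -1121/33 ≈ -33.970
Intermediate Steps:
u(O) = -2 + O (u(O) = O - 2 = -2 + O)
Z(I) = -4 + 1/(39 + I)
L(m) = -2*m*(9 + m)/3 (L(m) = -(m + m)*(m + 9)/3 = -2*m*(9 + m)/3)
d(w) = 30
Z(u(-4)) - d(L(9)) = (-155 - 4*(-2 - 4))/(39 + (-2 - 4)) - 1*30 = (-155 - 4*(-6))/(39 - 6) - 30 = (-155 + 24)/33 - 30 = (1/33)*(-131) - 30 = -131/33 - 30 = -1121/33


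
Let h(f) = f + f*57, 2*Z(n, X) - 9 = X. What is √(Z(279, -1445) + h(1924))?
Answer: √110874 ≈ 332.98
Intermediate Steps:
Z(n, X) = 9/2 + X/2
h(f) = 58*f (h(f) = f + 57*f = 58*f)
√(Z(279, -1445) + h(1924)) = √((9/2 + (½)*(-1445)) + 58*1924) = √((9/2 - 1445/2) + 111592) = √(-718 + 111592) = √110874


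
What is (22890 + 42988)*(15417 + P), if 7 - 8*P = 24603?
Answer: 813099215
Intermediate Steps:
P = -6149/2 (P = 7/8 - ⅛*24603 = 7/8 - 24603/8 = -6149/2 ≈ -3074.5)
(22890 + 42988)*(15417 + P) = (22890 + 42988)*(15417 - 6149/2) = 65878*(24685/2) = 813099215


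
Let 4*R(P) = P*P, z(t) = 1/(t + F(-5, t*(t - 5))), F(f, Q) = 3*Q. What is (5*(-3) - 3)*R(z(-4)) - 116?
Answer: -2509321/21632 ≈ -116.00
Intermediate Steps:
z(t) = 1/(t + 3*t*(-5 + t)) (z(t) = 1/(t + 3*(t*(t - 5))) = 1/(t + 3*(t*(-5 + t))) = 1/(t + 3*t*(-5 + t)))
R(P) = P**2/4 (R(P) = (P*P)/4 = P**2/4)
(5*(-3) - 3)*R(z(-4)) - 116 = (5*(-3) - 3)*((1/((-4)*(-14 + 3*(-4))))**2/4) - 116 = (-15 - 3)*((-1/(4*(-14 - 12)))**2/4) - 116 = -9*(-1/4/(-26))**2/2 - 116 = -9*(-1/4*(-1/26))**2/2 - 116 = -9*(1/104)**2/2 - 116 = -9/(2*10816) - 116 = -18*1/43264 - 116 = -9/21632 - 116 = -2509321/21632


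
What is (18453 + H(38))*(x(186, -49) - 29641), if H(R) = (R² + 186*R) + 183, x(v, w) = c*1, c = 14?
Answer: -804313796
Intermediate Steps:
x(v, w) = 14 (x(v, w) = 14*1 = 14)
H(R) = 183 + R² + 186*R
(18453 + H(38))*(x(186, -49) - 29641) = (18453 + (183 + 38² + 186*38))*(14 - 29641) = (18453 + (183 + 1444 + 7068))*(-29627) = (18453 + 8695)*(-29627) = 27148*(-29627) = -804313796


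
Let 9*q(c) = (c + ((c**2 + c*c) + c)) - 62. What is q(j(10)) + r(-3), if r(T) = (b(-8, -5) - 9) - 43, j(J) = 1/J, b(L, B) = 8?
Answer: -22889/450 ≈ -50.864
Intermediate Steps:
q(c) = -62/9 + 2*c/9 + 2*c**2/9 (q(c) = ((c + ((c**2 + c*c) + c)) - 62)/9 = ((c + ((c**2 + c**2) + c)) - 62)/9 = ((c + (2*c**2 + c)) - 62)/9 = ((c + (c + 2*c**2)) - 62)/9 = ((2*c + 2*c**2) - 62)/9 = (-62 + 2*c + 2*c**2)/9 = -62/9 + 2*c/9 + 2*c**2/9)
r(T) = -44 (r(T) = (8 - 9) - 43 = -1 - 43 = -44)
q(j(10)) + r(-3) = (-62/9 + (2/9)/10 + 2*(1/10)**2/9) - 44 = (-62/9 + (2/9)*(1/10) + 2*(1/10)**2/9) - 44 = (-62/9 + 1/45 + (2/9)*(1/100)) - 44 = (-62/9 + 1/45 + 1/450) - 44 = -3089/450 - 44 = -22889/450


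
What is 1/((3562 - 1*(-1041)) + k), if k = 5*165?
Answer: 1/5428 ≈ 0.00018423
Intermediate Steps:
k = 825
1/((3562 - 1*(-1041)) + k) = 1/((3562 - 1*(-1041)) + 825) = 1/((3562 + 1041) + 825) = 1/(4603 + 825) = 1/5428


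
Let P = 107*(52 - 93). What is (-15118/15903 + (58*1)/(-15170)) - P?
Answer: 529063475468/120624255 ≈ 4386.0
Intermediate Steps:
P = -4387 (P = 107*(-41) = -4387)
(-15118/15903 + (58*1)/(-15170)) - P = (-15118/15903 + (58*1)/(-15170)) - 1*(-4387) = (-15118*1/15903 + 58*(-1/15170)) + 4387 = (-15118/15903 - 29/7585) + 4387 = -115131217/120624255 + 4387 = 529063475468/120624255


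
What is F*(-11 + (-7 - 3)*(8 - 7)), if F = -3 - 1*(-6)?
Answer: -63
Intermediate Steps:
F = 3 (F = -3 + 6 = 3)
F*(-11 + (-7 - 3)*(8 - 7)) = 3*(-11 + (-7 - 3)*(8 - 7)) = 3*(-11 - 10*1) = 3*(-11 - 10) = 3*(-21) = -63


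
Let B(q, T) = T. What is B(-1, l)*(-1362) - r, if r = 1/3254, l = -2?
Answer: 8863895/3254 ≈ 2724.0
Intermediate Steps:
r = 1/3254 ≈ 0.00030731
B(-1, l)*(-1362) - r = -2*(-1362) - 1*1/3254 = 2724 - 1/3254 = 8863895/3254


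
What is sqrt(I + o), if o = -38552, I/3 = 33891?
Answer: sqrt(63121) ≈ 251.24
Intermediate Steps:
I = 101673 (I = 3*33891 = 101673)
sqrt(I + o) = sqrt(101673 - 38552) = sqrt(63121)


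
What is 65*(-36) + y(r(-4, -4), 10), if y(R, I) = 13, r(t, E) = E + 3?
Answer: -2327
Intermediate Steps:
r(t, E) = 3 + E
65*(-36) + y(r(-4, -4), 10) = 65*(-36) + 13 = -2340 + 13 = -2327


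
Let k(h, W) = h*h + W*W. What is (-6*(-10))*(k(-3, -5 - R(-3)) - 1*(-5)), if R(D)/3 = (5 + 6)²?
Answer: 8126280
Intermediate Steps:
R(D) = 363 (R(D) = 3*(5 + 6)² = 3*11² = 3*121 = 363)
k(h, W) = W² + h² (k(h, W) = h² + W² = W² + h²)
(-6*(-10))*(k(-3, -5 - R(-3)) - 1*(-5)) = (-6*(-10))*(((-5 - 1*363)² + (-3)²) - 1*(-5)) = 60*(((-5 - 363)² + 9) + 5) = 60*(((-368)² + 9) + 5) = 60*((135424 + 9) + 5) = 60*(135433 + 5) = 60*135438 = 8126280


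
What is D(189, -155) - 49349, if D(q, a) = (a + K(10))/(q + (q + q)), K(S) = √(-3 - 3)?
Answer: -27981038/567 + I*√6/567 ≈ -49349.0 + 0.0043201*I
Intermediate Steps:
K(S) = I*√6 (K(S) = √(-6) = I*√6)
D(q, a) = (a + I*√6)/(3*q) (D(q, a) = (a + I*√6)/(q + (q + q)) = (a + I*√6)/(q + 2*q) = (a + I*√6)/((3*q)) = (a + I*√6)*(1/(3*q)) = (a + I*√6)/(3*q))
D(189, -155) - 49349 = (⅓)*(-155 + I*√6)/189 - 49349 = (⅓)*(1/189)*(-155 + I*√6) - 49349 = (-155/567 + I*√6/567) - 49349 = -27981038/567 + I*√6/567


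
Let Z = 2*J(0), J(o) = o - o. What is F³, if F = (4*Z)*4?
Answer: 0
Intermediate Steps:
J(o) = 0
Z = 0 (Z = 2*0 = 0)
F = 0 (F = (4*0)*4 = 0*4 = 0)
F³ = 0³ = 0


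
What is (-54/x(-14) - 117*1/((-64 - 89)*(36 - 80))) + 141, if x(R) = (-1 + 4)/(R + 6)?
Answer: 213167/748 ≈ 284.98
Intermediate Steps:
x(R) = 3/(6 + R)
(-54/x(-14) - 117*1/((-64 - 89)*(36 - 80))) + 141 = (-54/(3/(6 - 14)) - 117*1/((-64 - 89)*(36 - 80))) + 141 = (-54/(3/(-8)) - 117/((-44*(-153)))) + 141 = (-54/(3*(-1/8)) - 117/6732) + 141 = (-54/(-3/8) - 117*1/6732) + 141 = (-54*(-8/3) - 13/748) + 141 = (144 - 13/748) + 141 = 107699/748 + 141 = 213167/748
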